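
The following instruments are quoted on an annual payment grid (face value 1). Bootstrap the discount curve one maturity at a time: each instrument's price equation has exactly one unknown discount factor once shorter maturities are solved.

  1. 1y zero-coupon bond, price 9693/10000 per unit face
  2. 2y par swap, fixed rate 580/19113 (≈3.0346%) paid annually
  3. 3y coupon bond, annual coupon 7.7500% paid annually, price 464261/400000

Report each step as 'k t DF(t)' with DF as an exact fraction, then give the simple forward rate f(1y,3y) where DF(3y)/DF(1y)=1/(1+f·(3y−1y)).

step 1 [1y] zero: DF = P = 9693/10000 ≈ 0.969300
step 2 [2y] swap r/1=580/19113: DF=(1 − 580/19113·(0.969300))/(1+580/19113) = 471/500 ≈ 0.942000
step 3 [3y] bond c/1=31/400: DF=(464261/400000 − 31/400·(0.969300+0.942000))/(1+31/400) = 9397/10000 ≈ 0.939700

1 1 9693/10000
2 2 471/500
3 3 9397/10000
f(1y,3y) = ((9693/10000)/(9397/10000) − 1)/(2) = 148/9397 ≈ 1.5750%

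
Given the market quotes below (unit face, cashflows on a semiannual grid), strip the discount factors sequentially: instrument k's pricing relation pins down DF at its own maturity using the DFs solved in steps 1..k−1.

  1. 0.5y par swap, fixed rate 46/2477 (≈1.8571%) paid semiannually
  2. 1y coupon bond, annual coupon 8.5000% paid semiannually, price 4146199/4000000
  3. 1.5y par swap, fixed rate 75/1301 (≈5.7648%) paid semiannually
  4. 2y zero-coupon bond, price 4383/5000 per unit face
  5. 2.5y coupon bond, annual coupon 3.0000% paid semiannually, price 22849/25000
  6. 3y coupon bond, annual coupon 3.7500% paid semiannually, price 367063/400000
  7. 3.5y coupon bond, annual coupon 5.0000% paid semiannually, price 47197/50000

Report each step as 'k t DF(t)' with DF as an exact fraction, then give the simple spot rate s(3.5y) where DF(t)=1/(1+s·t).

step 1 [0.5y] swap r/2=23/2477: DF=(1 − 23/2477·(0))/(1+23/2477) = 2477/2500 ≈ 0.990800
step 2 [1y] bond c/2=17/400: DF=(4146199/4000000 − 17/400·(0.990800))/(1+17/400) = 9539/10000 ≈ 0.953900
step 3 [1.5y] swap r/2=75/2602: DF=(1 − 75/2602·(0.990800+0.953900))/(1+75/2602) = 367/400 ≈ 0.917500
step 4 [2y] zero: DF = P = 4383/5000 ≈ 0.876600
step 5 [2.5y] bond c/2=3/200: DF=(22849/25000 − 3/200·(0.990800+0.953900+0.917500+0.876600))/(1+3/200) = 2113/2500 ≈ 0.845200
step 6 [3y] bond c/2=3/160: DF=(367063/400000 − 3/160·(0.990800+0.953900+0.917500+0.876600+0.845200))/(1+3/160) = 2041/2500 ≈ 0.816400
step 7 [3.5y] bond c/2=1/40: DF=(47197/50000 − 1/40·(0.990800+0.953900+0.917500+0.876600+0.845200+0.816400))/(1+1/40) = 1973/2500 ≈ 0.789200

1 1/2 2477/2500
2 1 9539/10000
3 3/2 367/400
4 2 4383/5000
5 5/2 2113/2500
6 3 2041/2500
7 7/2 1973/2500
s(3.5y) = (1/(1973/2500) − 1)/(7/2) = 1054/13811 ≈ 7.6316%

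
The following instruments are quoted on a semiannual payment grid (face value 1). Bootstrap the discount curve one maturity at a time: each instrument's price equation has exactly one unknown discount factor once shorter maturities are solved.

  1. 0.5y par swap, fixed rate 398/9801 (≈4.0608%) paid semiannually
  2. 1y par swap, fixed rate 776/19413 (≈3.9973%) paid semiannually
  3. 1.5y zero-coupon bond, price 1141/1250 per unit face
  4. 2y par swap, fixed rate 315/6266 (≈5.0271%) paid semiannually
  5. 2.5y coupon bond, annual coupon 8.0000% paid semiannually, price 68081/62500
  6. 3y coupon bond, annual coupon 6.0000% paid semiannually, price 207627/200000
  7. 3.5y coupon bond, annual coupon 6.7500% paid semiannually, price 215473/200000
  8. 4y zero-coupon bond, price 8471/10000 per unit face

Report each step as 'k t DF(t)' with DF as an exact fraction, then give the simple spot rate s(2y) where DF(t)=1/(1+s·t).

1 1/2 9801/10000
2 1 2403/2500
3 3/2 1141/1250
4 2 1811/2000
5 5/2 2257/2500
6 3 8721/10000
7 7/2 1723/2000
8 4 8471/10000
s(2y) = (1/(1811/2000) − 1)/(2) = 189/3622 ≈ 5.2181%

step 1 [0.5y] swap r/2=199/9801: DF=(1 − 199/9801·(0))/(1+199/9801) = 9801/10000 ≈ 0.980100
step 2 [1y] swap r/2=388/19413: DF=(1 − 388/19413·(0.980100))/(1+388/19413) = 2403/2500 ≈ 0.961200
step 3 [1.5y] zero: DF = P = 1141/1250 ≈ 0.912800
step 4 [2y] swap r/2=315/12532: DF=(1 − 315/12532·(0.980100+0.961200+0.912800))/(1+315/12532) = 1811/2000 ≈ 0.905500
step 5 [2.5y] bond c/2=1/25: DF=(68081/62500 − 1/25·(0.980100+0.961200+0.912800+0.905500))/(1+1/25) = 2257/2500 ≈ 0.902800
step 6 [3y] bond c/2=3/100: DF=(207627/200000 − 3/100·(0.980100+0.961200+0.912800+0.905500+0.902800))/(1+3/100) = 8721/10000 ≈ 0.872100
step 7 [3.5y] bond c/2=27/800: DF=(215473/200000 − 27/800·(0.980100+0.961200+0.912800+0.905500+0.902800+0.872100))/(1+27/800) = 1723/2000 ≈ 0.861500
step 8 [4y] zero: DF = P = 8471/10000 ≈ 0.847100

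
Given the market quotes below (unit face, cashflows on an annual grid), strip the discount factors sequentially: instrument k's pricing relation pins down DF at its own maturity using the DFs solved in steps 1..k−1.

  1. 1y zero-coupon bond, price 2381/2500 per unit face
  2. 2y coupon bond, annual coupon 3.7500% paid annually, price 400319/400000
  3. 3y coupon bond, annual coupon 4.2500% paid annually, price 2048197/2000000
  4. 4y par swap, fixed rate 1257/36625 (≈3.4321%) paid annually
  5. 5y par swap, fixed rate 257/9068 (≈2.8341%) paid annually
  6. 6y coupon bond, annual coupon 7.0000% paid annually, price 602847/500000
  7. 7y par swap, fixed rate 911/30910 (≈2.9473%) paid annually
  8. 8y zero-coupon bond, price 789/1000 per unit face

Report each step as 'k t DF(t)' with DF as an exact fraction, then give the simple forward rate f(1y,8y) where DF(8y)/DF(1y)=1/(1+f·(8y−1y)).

step 1 [1y] zero: DF = P = 2381/2500 ≈ 0.952400
step 2 [2y] bond c/1=3/80: DF=(400319/400000 − 3/80·(0.952400))/(1+3/80) = 4651/5000 ≈ 0.930200
step 3 [3y] bond c/1=17/400: DF=(2048197/2000000 − 17/400·(0.952400+0.930200))/(1+17/400) = 566/625 ≈ 0.905600
step 4 [4y] swap r/1=1257/36625: DF=(1 − 1257/36625·(0.952400+0.930200+0.905600))/(1+1257/36625) = 8743/10000 ≈ 0.874300
step 5 [5y] swap r/1=257/9068: DF=(1 − 257/9068·(0.952400+0.930200+0.905600+0.874300))/(1+257/9068) = 1743/2000 ≈ 0.871500
step 6 [6y] bond c/1=7/100: DF=(602847/500000 − 7/100·(0.952400+0.930200+0.905600+0.874300+0.871500))/(1+7/100) = 4151/5000 ≈ 0.830200
step 7 [7y] swap r/1=911/30910: DF=(1 − 911/30910·(0.952400+0.930200+0.905600+0.874300+0.871500+0.830200))/(1+911/30910) = 4089/5000 ≈ 0.817800
step 8 [8y] zero: DF = P = 789/1000 ≈ 0.789000

1 1 2381/2500
2 2 4651/5000
3 3 566/625
4 4 8743/10000
5 5 1743/2000
6 6 4151/5000
7 7 4089/5000
8 8 789/1000
f(1y,8y) = ((2381/2500)/(789/1000) − 1)/(7) = 817/27615 ≈ 2.9585%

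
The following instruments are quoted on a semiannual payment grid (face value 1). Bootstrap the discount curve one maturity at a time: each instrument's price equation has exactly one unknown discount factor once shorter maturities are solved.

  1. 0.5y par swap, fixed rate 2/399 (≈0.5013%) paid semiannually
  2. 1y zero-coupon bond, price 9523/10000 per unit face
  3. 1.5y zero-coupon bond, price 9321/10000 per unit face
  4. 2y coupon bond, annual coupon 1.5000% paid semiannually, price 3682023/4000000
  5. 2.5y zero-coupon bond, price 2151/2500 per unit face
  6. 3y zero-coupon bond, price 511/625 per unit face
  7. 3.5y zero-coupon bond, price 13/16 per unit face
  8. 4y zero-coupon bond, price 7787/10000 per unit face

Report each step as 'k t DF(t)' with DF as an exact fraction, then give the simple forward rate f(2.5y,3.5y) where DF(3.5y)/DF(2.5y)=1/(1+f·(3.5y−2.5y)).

step 1 [0.5y] swap r/2=1/399: DF=(1 − 1/399·(0))/(1+1/399) = 399/400 ≈ 0.997500
step 2 [1y] zero: DF = P = 9523/10000 ≈ 0.952300
step 3 [1.5y] zero: DF = P = 9321/10000 ≈ 0.932100
step 4 [2y] bond c/2=3/400: DF=(3682023/4000000 − 3/400·(0.997500+0.952300+0.932100))/(1+3/400) = 4461/5000 ≈ 0.892200
step 5 [2.5y] zero: DF = P = 2151/2500 ≈ 0.860400
step 6 [3y] zero: DF = P = 511/625 ≈ 0.817600
step 7 [3.5y] zero: DF = P = 13/16 ≈ 0.812500
step 8 [4y] zero: DF = P = 7787/10000 ≈ 0.778700

1 1/2 399/400
2 1 9523/10000
3 3/2 9321/10000
4 2 4461/5000
5 5/2 2151/2500
6 3 511/625
7 7/2 13/16
8 4 7787/10000
f(2.5y,3.5y) = ((2151/2500)/(13/16) − 1)/(1) = 479/8125 ≈ 5.8954%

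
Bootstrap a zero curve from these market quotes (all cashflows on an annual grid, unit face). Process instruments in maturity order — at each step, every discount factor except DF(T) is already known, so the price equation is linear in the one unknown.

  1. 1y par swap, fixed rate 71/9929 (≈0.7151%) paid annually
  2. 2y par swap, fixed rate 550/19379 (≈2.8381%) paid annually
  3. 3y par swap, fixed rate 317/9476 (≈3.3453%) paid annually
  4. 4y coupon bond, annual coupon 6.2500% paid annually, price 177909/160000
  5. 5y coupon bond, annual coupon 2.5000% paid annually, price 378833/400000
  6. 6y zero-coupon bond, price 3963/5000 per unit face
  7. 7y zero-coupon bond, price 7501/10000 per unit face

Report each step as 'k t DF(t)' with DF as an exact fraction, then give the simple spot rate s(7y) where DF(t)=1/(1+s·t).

step 1 [1y] swap r/1=71/9929: DF=(1 − 71/9929·(0))/(1+71/9929) = 9929/10000 ≈ 0.992900
step 2 [2y] swap r/1=550/19379: DF=(1 − 550/19379·(0.992900))/(1+550/19379) = 189/200 ≈ 0.945000
step 3 [3y] swap r/1=317/9476: DF=(1 − 317/9476·(0.992900+0.945000))/(1+317/9476) = 9049/10000 ≈ 0.904900
step 4 [4y] bond c/1=1/16: DF=(177909/160000 − 1/16·(0.992900+0.945000+0.904900))/(1+1/16) = 8793/10000 ≈ 0.879300
step 5 [5y] bond c/1=1/40: DF=(378833/400000 − 1/40·(0.992900+0.945000+0.904900+0.879300))/(1+1/40) = 2083/2500 ≈ 0.833200
step 6 [6y] zero: DF = P = 3963/5000 ≈ 0.792600
step 7 [7y] zero: DF = P = 7501/10000 ≈ 0.750100

1 1 9929/10000
2 2 189/200
3 3 9049/10000
4 4 8793/10000
5 5 2083/2500
6 6 3963/5000
7 7 7501/10000
s(7y) = (1/(7501/10000) − 1)/(7) = 357/7501 ≈ 4.7594%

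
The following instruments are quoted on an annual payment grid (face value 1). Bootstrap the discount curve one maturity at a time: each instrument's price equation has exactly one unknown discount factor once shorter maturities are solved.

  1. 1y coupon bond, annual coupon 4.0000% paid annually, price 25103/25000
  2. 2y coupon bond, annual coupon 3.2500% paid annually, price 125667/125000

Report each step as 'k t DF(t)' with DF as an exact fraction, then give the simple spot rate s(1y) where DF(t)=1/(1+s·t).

step 1 [1y] bond c/1=1/25: DF=(25103/25000 − 1/25·(0))/(1+1/25) = 1931/2000 ≈ 0.965500
step 2 [2y] bond c/1=13/400: DF=(125667/125000 − 13/400·(0.965500))/(1+13/400) = 9433/10000 ≈ 0.943300

1 1 1931/2000
2 2 9433/10000
s(1y) = (1/(1931/2000) − 1)/(1) = 69/1931 ≈ 3.5733%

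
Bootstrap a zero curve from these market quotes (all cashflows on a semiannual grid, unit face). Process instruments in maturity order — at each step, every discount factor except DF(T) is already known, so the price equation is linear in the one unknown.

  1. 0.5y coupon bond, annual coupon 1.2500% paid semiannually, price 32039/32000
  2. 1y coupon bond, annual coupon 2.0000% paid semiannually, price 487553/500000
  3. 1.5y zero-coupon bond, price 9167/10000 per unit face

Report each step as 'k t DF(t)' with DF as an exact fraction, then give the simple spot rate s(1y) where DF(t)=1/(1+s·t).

step 1 [0.5y] bond c/2=1/160: DF=(32039/32000 − 1/160·(0))/(1+1/160) = 199/200 ≈ 0.995000
step 2 [1y] bond c/2=1/100: DF=(487553/500000 − 1/100·(0.995000))/(1+1/100) = 2389/2500 ≈ 0.955600
step 3 [1.5y] zero: DF = P = 9167/10000 ≈ 0.916700

1 1/2 199/200
2 1 2389/2500
3 3/2 9167/10000
s(1y) = (1/(2389/2500) − 1)/(1) = 111/2389 ≈ 4.6463%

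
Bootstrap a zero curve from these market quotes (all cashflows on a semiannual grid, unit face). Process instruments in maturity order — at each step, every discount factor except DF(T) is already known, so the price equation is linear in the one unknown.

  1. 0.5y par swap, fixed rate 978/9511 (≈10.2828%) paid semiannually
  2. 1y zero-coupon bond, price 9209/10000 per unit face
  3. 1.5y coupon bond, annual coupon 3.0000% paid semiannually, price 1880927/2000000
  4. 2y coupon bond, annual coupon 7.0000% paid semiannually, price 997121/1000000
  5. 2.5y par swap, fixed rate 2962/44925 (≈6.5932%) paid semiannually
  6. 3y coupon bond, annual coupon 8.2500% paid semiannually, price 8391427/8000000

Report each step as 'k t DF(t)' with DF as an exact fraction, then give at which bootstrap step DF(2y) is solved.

1 1/2 9511/10000
2 1 9209/10000
3 3/2 8989/10000
4 2 8697/10000
5 5/2 8519/10000
6 3 4147/5000
DF(2y) is solved at step 4

step 1 [0.5y] swap r/2=489/9511: DF=(1 − 489/9511·(0))/(1+489/9511) = 9511/10000 ≈ 0.951100
step 2 [1y] zero: DF = P = 9209/10000 ≈ 0.920900
step 3 [1.5y] bond c/2=3/200: DF=(1880927/2000000 − 3/200·(0.951100+0.920900))/(1+3/200) = 8989/10000 ≈ 0.898900
step 4 [2y] bond c/2=7/200: DF=(997121/1000000 − 7/200·(0.951100+0.920900+0.898900))/(1+7/200) = 8697/10000 ≈ 0.869700
step 5 [2.5y] swap r/2=1481/44925: DF=(1 − 1481/44925·(0.951100+0.920900+0.898900+0.869700))/(1+1481/44925) = 8519/10000 ≈ 0.851900
step 6 [3y] bond c/2=33/800: DF=(8391427/8000000 − 33/800·(0.951100+0.920900+0.898900+0.869700+0.851900))/(1+33/800) = 4147/5000 ≈ 0.829400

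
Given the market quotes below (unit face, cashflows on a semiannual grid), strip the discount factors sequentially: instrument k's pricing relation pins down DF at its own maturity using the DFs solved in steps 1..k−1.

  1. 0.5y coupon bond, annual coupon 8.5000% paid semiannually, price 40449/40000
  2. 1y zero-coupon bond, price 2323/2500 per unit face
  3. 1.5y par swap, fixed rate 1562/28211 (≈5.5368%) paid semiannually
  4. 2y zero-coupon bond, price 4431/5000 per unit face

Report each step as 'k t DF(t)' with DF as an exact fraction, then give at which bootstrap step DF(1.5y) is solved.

step 1 [0.5y] bond c/2=17/400: DF=(40449/40000 − 17/400·(0))/(1+17/400) = 97/100 ≈ 0.970000
step 2 [1y] zero: DF = P = 2323/2500 ≈ 0.929200
step 3 [1.5y] swap r/2=781/28211: DF=(1 − 781/28211·(0.970000+0.929200))/(1+781/28211) = 9219/10000 ≈ 0.921900
step 4 [2y] zero: DF = P = 4431/5000 ≈ 0.886200

1 1/2 97/100
2 1 2323/2500
3 3/2 9219/10000
4 2 4431/5000
DF(1.5y) is solved at step 3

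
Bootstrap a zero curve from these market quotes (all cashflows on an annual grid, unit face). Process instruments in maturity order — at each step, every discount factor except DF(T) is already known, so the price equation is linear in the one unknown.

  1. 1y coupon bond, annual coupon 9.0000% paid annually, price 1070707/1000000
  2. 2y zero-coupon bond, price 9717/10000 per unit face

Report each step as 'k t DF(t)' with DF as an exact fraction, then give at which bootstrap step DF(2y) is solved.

1 1 9823/10000
2 2 9717/10000
DF(2y) is solved at step 2

step 1 [1y] bond c/1=9/100: DF=(1070707/1000000 − 9/100·(0))/(1+9/100) = 9823/10000 ≈ 0.982300
step 2 [2y] zero: DF = P = 9717/10000 ≈ 0.971700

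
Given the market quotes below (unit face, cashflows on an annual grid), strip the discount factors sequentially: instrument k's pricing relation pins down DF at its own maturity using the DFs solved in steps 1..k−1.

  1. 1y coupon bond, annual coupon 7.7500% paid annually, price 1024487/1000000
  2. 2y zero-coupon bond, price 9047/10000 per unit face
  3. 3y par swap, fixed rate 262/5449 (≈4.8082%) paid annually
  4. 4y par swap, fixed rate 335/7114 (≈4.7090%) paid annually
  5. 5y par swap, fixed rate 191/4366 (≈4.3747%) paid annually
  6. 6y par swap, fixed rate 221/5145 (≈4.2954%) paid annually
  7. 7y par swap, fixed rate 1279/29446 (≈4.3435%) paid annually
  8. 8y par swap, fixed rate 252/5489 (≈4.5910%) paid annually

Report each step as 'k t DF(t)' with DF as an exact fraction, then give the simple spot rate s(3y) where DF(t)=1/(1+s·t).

1 1 2377/2500
2 2 9047/10000
3 3 869/1000
4 4 333/400
5 5 809/1000
6 6 779/1000
7 7 3721/5000
8 8 436/625
s(3y) = (1/(869/1000) − 1)/(3) = 131/2607 ≈ 5.0249%

step 1 [1y] bond c/1=31/400: DF=(1024487/1000000 − 31/400·(0))/(1+31/400) = 2377/2500 ≈ 0.950800
step 2 [2y] zero: DF = P = 9047/10000 ≈ 0.904700
step 3 [3y] swap r/1=262/5449: DF=(1 − 262/5449·(0.950800+0.904700))/(1+262/5449) = 869/1000 ≈ 0.869000
step 4 [4y] swap r/1=335/7114: DF=(1 − 335/7114·(0.950800+0.904700+0.869000))/(1+335/7114) = 333/400 ≈ 0.832500
step 5 [5y] swap r/1=191/4366: DF=(1 − 191/4366·(0.950800+0.904700+0.869000+0.832500))/(1+191/4366) = 809/1000 ≈ 0.809000
step 6 [6y] swap r/1=221/5145: DF=(1 − 221/5145·(0.950800+0.904700+0.869000+0.832500+0.809000))/(1+221/5145) = 779/1000 ≈ 0.779000
step 7 [7y] swap r/1=1279/29446: DF=(1 − 1279/29446·(0.950800+0.904700+0.869000+0.832500+0.809000+0.779000))/(1+1279/29446) = 3721/5000 ≈ 0.744200
step 8 [8y] swap r/1=252/5489: DF=(1 − 252/5489·(0.950800+0.904700+0.869000+0.832500+0.809000+0.779000+0.744200))/(1+252/5489) = 436/625 ≈ 0.697600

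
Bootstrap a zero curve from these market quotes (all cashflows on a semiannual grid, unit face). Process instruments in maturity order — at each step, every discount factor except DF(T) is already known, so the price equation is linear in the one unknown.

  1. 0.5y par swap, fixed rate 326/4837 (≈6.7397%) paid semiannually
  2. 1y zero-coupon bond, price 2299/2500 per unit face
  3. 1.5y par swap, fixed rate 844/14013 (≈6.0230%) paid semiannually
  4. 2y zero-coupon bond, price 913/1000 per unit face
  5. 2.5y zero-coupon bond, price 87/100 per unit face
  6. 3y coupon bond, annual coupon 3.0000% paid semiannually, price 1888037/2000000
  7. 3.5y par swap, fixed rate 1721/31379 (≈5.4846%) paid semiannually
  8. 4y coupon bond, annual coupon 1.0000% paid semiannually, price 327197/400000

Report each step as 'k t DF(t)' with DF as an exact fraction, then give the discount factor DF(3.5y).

1 1/2 4837/5000
2 1 2299/2500
3 3/2 2289/2500
4 2 913/1000
5 5/2 87/100
6 3 8623/10000
7 7/2 8279/10000
8 4 7827/10000
DF(3.5y) = 8279/10000 ≈ 0.827900

step 1 [0.5y] swap r/2=163/4837: DF=(1 − 163/4837·(0))/(1+163/4837) = 4837/5000 ≈ 0.967400
step 2 [1y] zero: DF = P = 2299/2500 ≈ 0.919600
step 3 [1.5y] swap r/2=422/14013: DF=(1 − 422/14013·(0.967400+0.919600))/(1+422/14013) = 2289/2500 ≈ 0.915600
step 4 [2y] zero: DF = P = 913/1000 ≈ 0.913000
step 5 [2.5y] zero: DF = P = 87/100 ≈ 0.870000
step 6 [3y] bond c/2=3/200: DF=(1888037/2000000 − 3/200·(0.967400+0.919600+0.915600+0.913000+0.870000))/(1+3/200) = 8623/10000 ≈ 0.862300
step 7 [3.5y] swap r/2=1721/62758: DF=(1 − 1721/62758·(0.967400+0.919600+0.915600+0.913000+0.870000+0.862300))/(1+1721/62758) = 8279/10000 ≈ 0.827900
step 8 [4y] bond c/2=1/200: DF=(327197/400000 − 1/200·(0.967400+0.919600+0.915600+0.913000+0.870000+0.862300+0.827900))/(1+1/200) = 7827/10000 ≈ 0.782700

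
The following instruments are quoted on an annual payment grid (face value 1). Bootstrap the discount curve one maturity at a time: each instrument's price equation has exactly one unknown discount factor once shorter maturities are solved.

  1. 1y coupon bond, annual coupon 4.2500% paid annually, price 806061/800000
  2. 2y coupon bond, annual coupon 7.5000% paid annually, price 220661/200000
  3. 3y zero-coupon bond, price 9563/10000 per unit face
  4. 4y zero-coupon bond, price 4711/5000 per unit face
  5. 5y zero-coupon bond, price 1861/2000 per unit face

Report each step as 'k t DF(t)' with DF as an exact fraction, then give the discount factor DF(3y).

1 1 1933/2000
2 2 9589/10000
3 3 9563/10000
4 4 4711/5000
5 5 1861/2000
DF(3y) = 9563/10000 ≈ 0.956300

step 1 [1y] bond c/1=17/400: DF=(806061/800000 − 17/400·(0))/(1+17/400) = 1933/2000 ≈ 0.966500
step 2 [2y] bond c/1=3/40: DF=(220661/200000 − 3/40·(0.966500))/(1+3/40) = 9589/10000 ≈ 0.958900
step 3 [3y] zero: DF = P = 9563/10000 ≈ 0.956300
step 4 [4y] zero: DF = P = 4711/5000 ≈ 0.942200
step 5 [5y] zero: DF = P = 1861/2000 ≈ 0.930500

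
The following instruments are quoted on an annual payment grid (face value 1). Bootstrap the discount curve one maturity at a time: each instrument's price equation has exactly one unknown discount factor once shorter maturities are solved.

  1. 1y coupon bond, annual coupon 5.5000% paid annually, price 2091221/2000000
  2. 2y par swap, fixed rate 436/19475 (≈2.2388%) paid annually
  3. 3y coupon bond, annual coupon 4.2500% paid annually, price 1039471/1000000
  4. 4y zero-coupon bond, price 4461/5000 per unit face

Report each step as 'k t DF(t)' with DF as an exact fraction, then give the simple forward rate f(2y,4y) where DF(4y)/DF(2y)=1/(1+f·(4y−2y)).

step 1 [1y] bond c/1=11/200: DF=(2091221/2000000 − 11/200·(0))/(1+11/200) = 9911/10000 ≈ 0.991100
step 2 [2y] swap r/1=436/19475: DF=(1 − 436/19475·(0.991100))/(1+436/19475) = 2391/2500 ≈ 0.956400
step 3 [3y] bond c/1=17/400: DF=(1039471/1000000 − 17/400·(0.991100+0.956400))/(1+17/400) = 9177/10000 ≈ 0.917700
step 4 [4y] zero: DF = P = 4461/5000 ≈ 0.892200

1 1 9911/10000
2 2 2391/2500
3 3 9177/10000
4 4 4461/5000
f(2y,4y) = ((2391/2500)/(4461/5000) − 1)/(2) = 107/2974 ≈ 3.5978%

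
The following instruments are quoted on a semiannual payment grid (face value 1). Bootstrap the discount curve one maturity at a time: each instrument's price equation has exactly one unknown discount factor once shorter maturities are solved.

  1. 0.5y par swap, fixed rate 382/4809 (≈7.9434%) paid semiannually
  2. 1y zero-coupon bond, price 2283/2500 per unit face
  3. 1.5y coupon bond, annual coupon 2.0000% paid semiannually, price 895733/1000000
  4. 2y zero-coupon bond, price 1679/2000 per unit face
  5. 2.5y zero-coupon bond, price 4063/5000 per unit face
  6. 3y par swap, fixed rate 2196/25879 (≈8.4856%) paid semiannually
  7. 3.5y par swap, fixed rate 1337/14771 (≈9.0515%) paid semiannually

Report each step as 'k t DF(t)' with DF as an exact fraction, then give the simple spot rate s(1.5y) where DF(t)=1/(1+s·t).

step 1 [0.5y] swap r/2=191/4809: DF=(1 − 191/4809·(0))/(1+191/4809) = 4809/5000 ≈ 0.961800
step 2 [1y] zero: DF = P = 2283/2500 ≈ 0.913200
step 3 [1.5y] bond c/2=1/100: DF=(895733/1000000 − 1/100·(0.961800+0.913200))/(1+1/100) = 8683/10000 ≈ 0.868300
step 4 [2y] zero: DF = P = 1679/2000 ≈ 0.839500
step 5 [2.5y] zero: DF = P = 4063/5000 ≈ 0.812600
step 6 [3y] swap r/2=1098/25879: DF=(1 − 1098/25879·(0.961800+0.913200+0.868300+0.839500+0.812600))/(1+1098/25879) = 1951/2500 ≈ 0.780400
step 7 [3.5y] swap r/2=1337/29542: DF=(1 − 1337/29542·(0.961800+0.913200+0.868300+0.839500+0.812600+0.780400))/(1+1337/29542) = 3663/5000 ≈ 0.732600

1 1/2 4809/5000
2 1 2283/2500
3 3/2 8683/10000
4 2 1679/2000
5 5/2 4063/5000
6 3 1951/2500
7 7/2 3663/5000
s(1.5y) = (1/(8683/10000) − 1)/(3/2) = 878/8683 ≈ 10.1117%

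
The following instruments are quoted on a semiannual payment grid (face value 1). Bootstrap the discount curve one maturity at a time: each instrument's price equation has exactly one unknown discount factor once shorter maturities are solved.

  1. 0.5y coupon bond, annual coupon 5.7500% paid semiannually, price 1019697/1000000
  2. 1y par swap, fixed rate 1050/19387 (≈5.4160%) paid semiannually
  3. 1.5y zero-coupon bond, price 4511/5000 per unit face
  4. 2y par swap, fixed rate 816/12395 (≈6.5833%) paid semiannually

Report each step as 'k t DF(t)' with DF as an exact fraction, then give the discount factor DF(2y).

step 1 [0.5y] bond c/2=23/800: DF=(1019697/1000000 − 23/800·(0))/(1+23/800) = 1239/1250 ≈ 0.991200
step 2 [1y] swap r/2=525/19387: DF=(1 − 525/19387·(0.991200))/(1+525/19387) = 379/400 ≈ 0.947500
step 3 [1.5y] zero: DF = P = 4511/5000 ≈ 0.902200
step 4 [2y] swap r/2=408/12395: DF=(1 − 408/12395·(0.991200+0.947500+0.902200))/(1+408/12395) = 1097/1250 ≈ 0.877600

1 1/2 1239/1250
2 1 379/400
3 3/2 4511/5000
4 2 1097/1250
DF(2y) = 1097/1250 ≈ 0.877600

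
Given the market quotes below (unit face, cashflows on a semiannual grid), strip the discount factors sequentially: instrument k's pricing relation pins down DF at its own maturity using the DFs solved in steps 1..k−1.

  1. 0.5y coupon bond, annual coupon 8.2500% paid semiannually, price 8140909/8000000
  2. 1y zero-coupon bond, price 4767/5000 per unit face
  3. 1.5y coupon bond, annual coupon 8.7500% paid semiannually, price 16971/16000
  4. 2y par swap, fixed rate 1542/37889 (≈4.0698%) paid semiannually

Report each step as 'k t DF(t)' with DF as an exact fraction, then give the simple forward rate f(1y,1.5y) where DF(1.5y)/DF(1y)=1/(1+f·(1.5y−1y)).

step 1 [0.5y] bond c/2=33/800: DF=(8140909/8000000 − 33/800·(0))/(1+33/800) = 9773/10000 ≈ 0.977300
step 2 [1y] zero: DF = P = 4767/5000 ≈ 0.953400
step 3 [1.5y] bond c/2=7/160: DF=(16971/16000 − 7/160·(0.977300+0.953400))/(1+7/160) = 9353/10000 ≈ 0.935300
step 4 [2y] swap r/2=771/37889: DF=(1 − 771/37889·(0.977300+0.953400+0.935300))/(1+771/37889) = 9229/10000 ≈ 0.922900

1 1/2 9773/10000
2 1 4767/5000
3 3/2 9353/10000
4 2 9229/10000
f(1y,1.5y) = ((4767/5000)/(9353/10000) − 1)/(1/2) = 362/9353 ≈ 3.8704%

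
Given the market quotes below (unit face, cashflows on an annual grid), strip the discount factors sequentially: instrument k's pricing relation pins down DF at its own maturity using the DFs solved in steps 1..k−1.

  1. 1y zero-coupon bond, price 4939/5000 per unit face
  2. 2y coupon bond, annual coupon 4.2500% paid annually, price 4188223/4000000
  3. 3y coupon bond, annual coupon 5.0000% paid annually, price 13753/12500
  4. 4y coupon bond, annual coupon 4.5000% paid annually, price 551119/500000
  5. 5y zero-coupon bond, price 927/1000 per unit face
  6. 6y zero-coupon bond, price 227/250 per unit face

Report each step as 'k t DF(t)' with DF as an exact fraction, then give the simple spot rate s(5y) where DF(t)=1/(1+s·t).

1 1 4939/5000
2 2 9641/10000
3 3 9549/10000
4 4 581/625
5 5 927/1000
6 6 227/250
s(5y) = (1/(927/1000) − 1)/(5) = 73/4635 ≈ 1.5750%

step 1 [1y] zero: DF = P = 4939/5000 ≈ 0.987800
step 2 [2y] bond c/1=17/400: DF=(4188223/4000000 − 17/400·(0.987800))/(1+17/400) = 9641/10000 ≈ 0.964100
step 3 [3y] bond c/1=1/20: DF=(13753/12500 − 1/20·(0.987800+0.964100))/(1+1/20) = 9549/10000 ≈ 0.954900
step 4 [4y] bond c/1=9/200: DF=(551119/500000 − 9/200·(0.987800+0.964100+0.954900))/(1+9/200) = 581/625 ≈ 0.929600
step 5 [5y] zero: DF = P = 927/1000 ≈ 0.927000
step 6 [6y] zero: DF = P = 227/250 ≈ 0.908000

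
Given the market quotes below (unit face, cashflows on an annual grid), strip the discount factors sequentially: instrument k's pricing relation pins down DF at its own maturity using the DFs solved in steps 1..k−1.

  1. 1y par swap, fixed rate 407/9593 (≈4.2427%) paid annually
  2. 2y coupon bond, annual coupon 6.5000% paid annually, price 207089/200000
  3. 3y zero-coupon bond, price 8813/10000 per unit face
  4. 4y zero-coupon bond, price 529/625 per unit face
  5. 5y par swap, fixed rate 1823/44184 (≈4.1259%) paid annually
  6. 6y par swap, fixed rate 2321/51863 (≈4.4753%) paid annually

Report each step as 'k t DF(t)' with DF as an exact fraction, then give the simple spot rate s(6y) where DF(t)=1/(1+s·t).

step 1 [1y] swap r/1=407/9593: DF=(1 − 407/9593·(0))/(1+407/9593) = 9593/10000 ≈ 0.959300
step 2 [2y] bond c/1=13/200: DF=(207089/200000 − 13/200·(0.959300))/(1+13/200) = 9137/10000 ≈ 0.913700
step 3 [3y] zero: DF = P = 8813/10000 ≈ 0.881300
step 4 [4y] zero: DF = P = 529/625 ≈ 0.846400
step 5 [5y] swap r/1=1823/44184: DF=(1 − 1823/44184·(0.959300+0.913700+0.881300+0.846400))/(1+1823/44184) = 8177/10000 ≈ 0.817700
step 6 [6y] swap r/1=2321/51863: DF=(1 − 2321/51863·(0.959300+0.913700+0.881300+0.846400+0.817700))/(1+2321/51863) = 7679/10000 ≈ 0.767900

1 1 9593/10000
2 2 9137/10000
3 3 8813/10000
4 4 529/625
5 5 8177/10000
6 6 7679/10000
s(6y) = (1/(7679/10000) − 1)/(6) = 2321/46074 ≈ 5.0375%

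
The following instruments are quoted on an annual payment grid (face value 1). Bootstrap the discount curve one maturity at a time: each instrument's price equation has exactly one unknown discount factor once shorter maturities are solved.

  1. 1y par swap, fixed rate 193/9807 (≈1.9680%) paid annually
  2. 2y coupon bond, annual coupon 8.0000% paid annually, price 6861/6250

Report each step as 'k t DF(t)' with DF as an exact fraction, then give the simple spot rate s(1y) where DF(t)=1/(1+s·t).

step 1 [1y] swap r/1=193/9807: DF=(1 − 193/9807·(0))/(1+193/9807) = 9807/10000 ≈ 0.980700
step 2 [2y] bond c/1=2/25: DF=(6861/6250 − 2/25·(0.980700))/(1+2/25) = 4719/5000 ≈ 0.943800

1 1 9807/10000
2 2 4719/5000
s(1y) = (1/(9807/10000) − 1)/(1) = 193/9807 ≈ 1.9680%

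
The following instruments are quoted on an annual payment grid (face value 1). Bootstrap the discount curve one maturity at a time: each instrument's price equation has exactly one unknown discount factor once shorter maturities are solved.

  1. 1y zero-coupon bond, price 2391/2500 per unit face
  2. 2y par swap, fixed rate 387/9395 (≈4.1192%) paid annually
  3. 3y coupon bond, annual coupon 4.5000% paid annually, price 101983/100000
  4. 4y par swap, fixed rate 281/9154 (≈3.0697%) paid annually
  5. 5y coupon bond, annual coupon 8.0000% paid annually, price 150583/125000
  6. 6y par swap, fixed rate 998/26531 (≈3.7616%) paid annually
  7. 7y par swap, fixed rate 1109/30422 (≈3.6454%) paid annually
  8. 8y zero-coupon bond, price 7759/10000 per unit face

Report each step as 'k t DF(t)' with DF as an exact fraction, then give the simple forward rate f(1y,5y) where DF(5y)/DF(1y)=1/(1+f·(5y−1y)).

1 1 2391/2500
2 2 4613/5000
3 3 179/200
4 4 2219/2500
5 5 4221/5000
6 6 2001/2500
7 7 3891/5000
8 8 7759/10000
f(1y,5y) = ((2391/2500)/(4221/5000) − 1)/(4) = 187/5628 ≈ 3.3227%

step 1 [1y] zero: DF = P = 2391/2500 ≈ 0.956400
step 2 [2y] swap r/1=387/9395: DF=(1 − 387/9395·(0.956400))/(1+387/9395) = 4613/5000 ≈ 0.922600
step 3 [3y] bond c/1=9/200: DF=(101983/100000 − 9/200·(0.956400+0.922600))/(1+9/200) = 179/200 ≈ 0.895000
step 4 [4y] swap r/1=281/9154: DF=(1 − 281/9154·(0.956400+0.922600+0.895000))/(1+281/9154) = 2219/2500 ≈ 0.887600
step 5 [5y] bond c/1=2/25: DF=(150583/125000 − 2/25·(0.956400+0.922600+0.895000+0.887600))/(1+2/25) = 4221/5000 ≈ 0.844200
step 6 [6y] swap r/1=998/26531: DF=(1 − 998/26531·(0.956400+0.922600+0.895000+0.887600+0.844200))/(1+998/26531) = 2001/2500 ≈ 0.800400
step 7 [7y] swap r/1=1109/30422: DF=(1 − 1109/30422·(0.956400+0.922600+0.895000+0.887600+0.844200+0.800400))/(1+1109/30422) = 3891/5000 ≈ 0.778200
step 8 [8y] zero: DF = P = 7759/10000 ≈ 0.775900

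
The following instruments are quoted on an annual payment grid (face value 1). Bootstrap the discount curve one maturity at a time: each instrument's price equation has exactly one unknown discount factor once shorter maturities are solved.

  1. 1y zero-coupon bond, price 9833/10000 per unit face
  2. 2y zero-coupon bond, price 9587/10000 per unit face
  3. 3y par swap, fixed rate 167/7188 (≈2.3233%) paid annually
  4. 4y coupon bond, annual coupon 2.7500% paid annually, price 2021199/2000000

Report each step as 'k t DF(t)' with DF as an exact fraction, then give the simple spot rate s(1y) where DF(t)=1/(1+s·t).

step 1 [1y] zero: DF = P = 9833/10000 ≈ 0.983300
step 2 [2y] zero: DF = P = 9587/10000 ≈ 0.958700
step 3 [3y] swap r/1=167/7188: DF=(1 − 167/7188·(0.983300+0.958700))/(1+167/7188) = 2333/2500 ≈ 0.933200
step 4 [4y] bond c/1=11/400: DF=(2021199/2000000 − 11/400·(0.983300+0.958700+0.933200))/(1+11/400) = 4533/5000 ≈ 0.906600

1 1 9833/10000
2 2 9587/10000
3 3 2333/2500
4 4 4533/5000
s(1y) = (1/(9833/10000) − 1)/(1) = 167/9833 ≈ 1.6984%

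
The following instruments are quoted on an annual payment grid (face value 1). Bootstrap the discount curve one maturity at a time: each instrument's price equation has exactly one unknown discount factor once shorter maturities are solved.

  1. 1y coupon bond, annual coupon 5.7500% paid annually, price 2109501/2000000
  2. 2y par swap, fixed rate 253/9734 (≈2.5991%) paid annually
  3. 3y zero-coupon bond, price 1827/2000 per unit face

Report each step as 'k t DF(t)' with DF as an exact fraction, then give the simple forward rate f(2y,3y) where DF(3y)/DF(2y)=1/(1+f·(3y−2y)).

1 1 4987/5000
2 2 4747/5000
3 3 1827/2000
f(2y,3y) = ((4747/5000)/(1827/2000) − 1)/(1) = 359/9135 ≈ 3.9299%

step 1 [1y] bond c/1=23/400: DF=(2109501/2000000 − 23/400·(0))/(1+23/400) = 4987/5000 ≈ 0.997400
step 2 [2y] swap r/1=253/9734: DF=(1 − 253/9734·(0.997400))/(1+253/9734) = 4747/5000 ≈ 0.949400
step 3 [3y] zero: DF = P = 1827/2000 ≈ 0.913500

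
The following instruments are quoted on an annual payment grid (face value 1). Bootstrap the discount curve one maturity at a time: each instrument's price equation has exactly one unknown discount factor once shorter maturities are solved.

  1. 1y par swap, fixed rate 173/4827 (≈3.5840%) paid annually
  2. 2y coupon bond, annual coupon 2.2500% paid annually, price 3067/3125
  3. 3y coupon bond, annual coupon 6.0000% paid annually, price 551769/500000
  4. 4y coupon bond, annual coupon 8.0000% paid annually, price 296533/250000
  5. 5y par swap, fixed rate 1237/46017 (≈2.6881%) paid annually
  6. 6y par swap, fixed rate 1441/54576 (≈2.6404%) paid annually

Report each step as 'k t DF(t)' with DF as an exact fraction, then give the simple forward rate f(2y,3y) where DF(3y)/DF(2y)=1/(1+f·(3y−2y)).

1 1 4827/5000
2 2 4693/5000
3 3 9333/10000
4 4 8881/10000
5 5 8763/10000
6 6 8559/10000
f(2y,3y) = ((4693/5000)/(9333/10000) − 1)/(1) = 53/9333 ≈ 0.5679%

step 1 [1y] swap r/1=173/4827: DF=(1 − 173/4827·(0))/(1+173/4827) = 4827/5000 ≈ 0.965400
step 2 [2y] bond c/1=9/400: DF=(3067/3125 − 9/400·(0.965400))/(1+9/400) = 4693/5000 ≈ 0.938600
step 3 [3y] bond c/1=3/50: DF=(551769/500000 − 3/50·(0.965400+0.938600))/(1+3/50) = 9333/10000 ≈ 0.933300
step 4 [4y] bond c/1=2/25: DF=(296533/250000 − 2/25·(0.965400+0.938600+0.933300))/(1+2/25) = 8881/10000 ≈ 0.888100
step 5 [5y] swap r/1=1237/46017: DF=(1 − 1237/46017·(0.965400+0.938600+0.933300+0.888100))/(1+1237/46017) = 8763/10000 ≈ 0.876300
step 6 [6y] swap r/1=1441/54576: DF=(1 − 1441/54576·(0.965400+0.938600+0.933300+0.888100+0.876300))/(1+1441/54576) = 8559/10000 ≈ 0.855900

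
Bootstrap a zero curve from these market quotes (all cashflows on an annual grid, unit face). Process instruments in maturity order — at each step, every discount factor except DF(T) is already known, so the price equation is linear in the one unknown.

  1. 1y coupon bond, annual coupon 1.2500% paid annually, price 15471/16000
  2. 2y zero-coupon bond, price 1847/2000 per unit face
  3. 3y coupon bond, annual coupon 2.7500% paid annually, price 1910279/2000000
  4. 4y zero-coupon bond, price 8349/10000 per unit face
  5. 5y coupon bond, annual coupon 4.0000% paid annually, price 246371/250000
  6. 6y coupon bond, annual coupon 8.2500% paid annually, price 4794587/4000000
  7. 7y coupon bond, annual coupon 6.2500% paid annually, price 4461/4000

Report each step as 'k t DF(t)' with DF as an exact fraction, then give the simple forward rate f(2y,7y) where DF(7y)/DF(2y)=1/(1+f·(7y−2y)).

step 1 [1y] bond c/1=1/80: DF=(15471/16000 − 1/80·(0))/(1+1/80) = 191/200 ≈ 0.955000
step 2 [2y] zero: DF = P = 1847/2000 ≈ 0.923500
step 3 [3y] bond c/1=11/400: DF=(1910279/2000000 − 11/400·(0.955000+0.923500))/(1+11/400) = 8793/10000 ≈ 0.879300
step 4 [4y] zero: DF = P = 8349/10000 ≈ 0.834900
step 5 [5y] bond c/1=1/25: DF=(246371/250000 − 1/25·(0.955000+0.923500+0.879300+0.834900))/(1+1/25) = 4047/5000 ≈ 0.809400
step 6 [6y] bond c/1=33/400: DF=(4794587/4000000 − 33/400·(0.955000+0.923500+0.879300+0.834900+0.809400))/(1+33/400) = 3859/5000 ≈ 0.771800
step 7 [7y] bond c/1=1/16: DF=(4461/4000 − 1/16·(0.955000+0.923500+0.879300+0.834900+0.809400+0.771800))/(1+1/16) = 7453/10000 ≈ 0.745300

1 1 191/200
2 2 1847/2000
3 3 8793/10000
4 4 8349/10000
5 5 4047/5000
6 6 3859/5000
7 7 7453/10000
f(2y,7y) = ((1847/2000)/(7453/10000) − 1)/(5) = 1782/37265 ≈ 4.7820%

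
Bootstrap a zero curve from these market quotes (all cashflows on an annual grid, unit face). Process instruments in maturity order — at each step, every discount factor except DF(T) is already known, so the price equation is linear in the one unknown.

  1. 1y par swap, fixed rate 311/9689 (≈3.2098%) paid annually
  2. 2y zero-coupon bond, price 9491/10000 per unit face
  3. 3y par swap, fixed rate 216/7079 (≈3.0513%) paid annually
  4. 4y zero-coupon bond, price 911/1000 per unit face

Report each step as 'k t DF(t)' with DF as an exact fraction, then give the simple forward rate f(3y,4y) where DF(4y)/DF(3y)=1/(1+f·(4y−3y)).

step 1 [1y] swap r/1=311/9689: DF=(1 − 311/9689·(0))/(1+311/9689) = 9689/10000 ≈ 0.968900
step 2 [2y] zero: DF = P = 9491/10000 ≈ 0.949100
step 3 [3y] swap r/1=216/7079: DF=(1 − 216/7079·(0.968900+0.949100))/(1+216/7079) = 571/625 ≈ 0.913600
step 4 [4y] zero: DF = P = 911/1000 ≈ 0.911000

1 1 9689/10000
2 2 9491/10000
3 3 571/625
4 4 911/1000
f(3y,4y) = ((571/625)/(911/1000) − 1)/(1) = 13/4555 ≈ 0.2854%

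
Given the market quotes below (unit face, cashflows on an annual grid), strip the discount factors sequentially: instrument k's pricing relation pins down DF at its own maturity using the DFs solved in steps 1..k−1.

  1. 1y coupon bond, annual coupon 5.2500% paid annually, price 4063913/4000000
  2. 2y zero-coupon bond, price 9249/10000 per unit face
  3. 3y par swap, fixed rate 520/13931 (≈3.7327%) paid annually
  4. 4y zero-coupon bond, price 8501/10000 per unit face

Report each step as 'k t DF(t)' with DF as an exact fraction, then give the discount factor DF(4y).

step 1 [1y] bond c/1=21/400: DF=(4063913/4000000 − 21/400·(0))/(1+21/400) = 9653/10000 ≈ 0.965300
step 2 [2y] zero: DF = P = 9249/10000 ≈ 0.924900
step 3 [3y] swap r/1=520/13931: DF=(1 − 520/13931·(0.965300+0.924900))/(1+520/13931) = 112/125 ≈ 0.896000
step 4 [4y] zero: DF = P = 8501/10000 ≈ 0.850100

1 1 9653/10000
2 2 9249/10000
3 3 112/125
4 4 8501/10000
DF(4y) = 8501/10000 ≈ 0.850100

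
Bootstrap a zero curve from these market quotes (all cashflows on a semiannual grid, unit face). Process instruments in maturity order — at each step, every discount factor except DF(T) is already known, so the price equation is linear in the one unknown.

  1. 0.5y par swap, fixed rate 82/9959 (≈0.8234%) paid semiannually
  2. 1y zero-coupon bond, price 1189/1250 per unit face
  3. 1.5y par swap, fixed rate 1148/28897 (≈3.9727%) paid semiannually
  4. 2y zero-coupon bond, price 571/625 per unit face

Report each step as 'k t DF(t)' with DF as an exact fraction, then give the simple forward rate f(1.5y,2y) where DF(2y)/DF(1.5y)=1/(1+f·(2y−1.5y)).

1 1/2 9959/10000
2 1 1189/1250
3 3/2 4713/5000
4 2 571/625
f(1.5y,2y) = ((4713/5000)/(571/625) − 1)/(1/2) = 145/2284 ≈ 6.3485%

step 1 [0.5y] swap r/2=41/9959: DF=(1 − 41/9959·(0))/(1+41/9959) = 9959/10000 ≈ 0.995900
step 2 [1y] zero: DF = P = 1189/1250 ≈ 0.951200
step 3 [1.5y] swap r/2=574/28897: DF=(1 − 574/28897·(0.995900+0.951200))/(1+574/28897) = 4713/5000 ≈ 0.942600
step 4 [2y] zero: DF = P = 571/625 ≈ 0.913600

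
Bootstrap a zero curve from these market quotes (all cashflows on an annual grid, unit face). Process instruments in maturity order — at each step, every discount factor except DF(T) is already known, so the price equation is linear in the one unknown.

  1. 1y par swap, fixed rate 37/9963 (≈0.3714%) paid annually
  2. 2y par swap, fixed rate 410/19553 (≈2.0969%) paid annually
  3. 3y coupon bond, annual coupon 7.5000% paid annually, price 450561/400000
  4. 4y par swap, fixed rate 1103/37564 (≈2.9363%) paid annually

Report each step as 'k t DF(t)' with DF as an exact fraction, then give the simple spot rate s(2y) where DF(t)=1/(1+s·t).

step 1 [1y] swap r/1=37/9963: DF=(1 − 37/9963·(0))/(1+37/9963) = 9963/10000 ≈ 0.996300
step 2 [2y] swap r/1=410/19553: DF=(1 − 410/19553·(0.996300))/(1+410/19553) = 959/1000 ≈ 0.959000
step 3 [3y] bond c/1=3/40: DF=(450561/400000 − 3/40·(0.996300+0.959000))/(1+3/40) = 4557/5000 ≈ 0.911400
step 4 [4y] swap r/1=1103/37564: DF=(1 − 1103/37564·(0.996300+0.959000+0.911400))/(1+1103/37564) = 8897/10000 ≈ 0.889700

1 1 9963/10000
2 2 959/1000
3 3 4557/5000
4 4 8897/10000
s(2y) = (1/(959/1000) − 1)/(2) = 41/1918 ≈ 2.1376%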